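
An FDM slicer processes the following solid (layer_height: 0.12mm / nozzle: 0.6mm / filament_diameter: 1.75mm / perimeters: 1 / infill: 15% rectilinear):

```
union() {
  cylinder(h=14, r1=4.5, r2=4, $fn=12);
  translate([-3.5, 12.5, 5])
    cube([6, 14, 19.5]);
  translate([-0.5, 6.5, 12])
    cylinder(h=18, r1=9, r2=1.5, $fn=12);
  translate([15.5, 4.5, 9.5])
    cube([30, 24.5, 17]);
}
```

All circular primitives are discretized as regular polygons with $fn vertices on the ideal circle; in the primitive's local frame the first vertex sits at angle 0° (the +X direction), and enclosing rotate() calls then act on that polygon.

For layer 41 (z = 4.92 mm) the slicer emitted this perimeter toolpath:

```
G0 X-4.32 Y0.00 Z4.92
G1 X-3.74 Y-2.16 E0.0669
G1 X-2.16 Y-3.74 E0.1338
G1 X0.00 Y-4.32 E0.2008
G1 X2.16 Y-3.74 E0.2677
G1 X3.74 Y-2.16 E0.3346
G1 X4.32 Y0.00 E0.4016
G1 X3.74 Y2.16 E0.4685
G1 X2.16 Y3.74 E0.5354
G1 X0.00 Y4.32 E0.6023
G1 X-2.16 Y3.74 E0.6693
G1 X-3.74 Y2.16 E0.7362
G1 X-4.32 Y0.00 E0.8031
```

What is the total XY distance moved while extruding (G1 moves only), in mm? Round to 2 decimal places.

26.83 mm

Sum the Euclidean lengths of each G1 segment: total = 26.83 mm.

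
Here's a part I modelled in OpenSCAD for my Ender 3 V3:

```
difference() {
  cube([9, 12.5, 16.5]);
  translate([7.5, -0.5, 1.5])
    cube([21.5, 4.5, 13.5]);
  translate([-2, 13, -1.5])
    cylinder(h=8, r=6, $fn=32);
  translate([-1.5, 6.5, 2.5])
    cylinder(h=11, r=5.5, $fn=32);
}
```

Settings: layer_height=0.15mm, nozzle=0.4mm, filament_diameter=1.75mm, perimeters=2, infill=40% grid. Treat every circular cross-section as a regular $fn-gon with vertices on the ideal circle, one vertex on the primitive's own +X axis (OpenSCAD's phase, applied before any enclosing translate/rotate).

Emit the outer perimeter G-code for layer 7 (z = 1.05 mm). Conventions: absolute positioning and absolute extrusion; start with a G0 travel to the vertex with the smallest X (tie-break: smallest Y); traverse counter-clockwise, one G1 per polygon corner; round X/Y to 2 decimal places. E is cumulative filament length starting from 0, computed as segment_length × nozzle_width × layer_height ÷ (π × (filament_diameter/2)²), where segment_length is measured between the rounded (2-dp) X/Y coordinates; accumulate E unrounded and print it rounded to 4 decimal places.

G0 X0.00 Y0.00 Z1.05
G1 X9.00 Y0.00 E0.2245
G1 X9.00 Y12.50 E0.5363
G1 X3.95 Y12.50 E0.6623
G1 X3.88 Y11.83 E0.6791
G1 X3.54 Y10.70 E0.7085
G1 X2.99 Y9.67 E0.7377
G1 X2.24 Y8.76 E0.7671
G1 X1.33 Y8.01 E0.7965
G1 X0.30 Y7.46 E0.8256
G1 X0.00 Y7.37 E0.8334
G1 X0.00 Y0.00 E1.0173

At z = 1.05 mm: the cube is present — its section is the full 9×12.5 rectangle; the cube at (7.5, -0.5) does not reach this height (z outside [1.5, 15]); the r=6 cylinder at (-2, 13) contributes a regular 32-gon of circumradius 6; the cylinder at (-1.5, 6.5) is not intersected at this z (z outside [2.5, 13.5]); Subtracting the remaining from the first: starting from the 9×12.5 cube, the r=6 cylinder at (-2, 13) partially overlaps it — only the 14.37 mm² overlap (of its 112.37 mm²) is removed, clipping the outline — 1 connected region. The outline is a single polygon with 11 vertices. Extrusion per mm of travel: 0.4 × 0.15 / (π × 0.875²) = 0.024945. Accumulating E over each segment gives final E = 1.0173.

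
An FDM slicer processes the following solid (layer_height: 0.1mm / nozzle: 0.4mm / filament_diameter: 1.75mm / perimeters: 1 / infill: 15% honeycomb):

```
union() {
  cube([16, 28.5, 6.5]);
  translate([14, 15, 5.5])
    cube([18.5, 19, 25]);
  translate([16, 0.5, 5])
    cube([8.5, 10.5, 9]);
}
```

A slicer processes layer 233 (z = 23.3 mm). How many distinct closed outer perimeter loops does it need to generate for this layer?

At z = 23.3 mm: the cube is absent (z outside [0, 6.5]); the 18.5×19 cube at (14, 15) contributes its full rectangle; the cube at (16, 0.5) is absent (z outside [5, 14]); Combining (union): only the 18.5×19 cube at (14, 15) is present, so the union is just that shape — 1 connected region. The result has 1 disconnected region.

1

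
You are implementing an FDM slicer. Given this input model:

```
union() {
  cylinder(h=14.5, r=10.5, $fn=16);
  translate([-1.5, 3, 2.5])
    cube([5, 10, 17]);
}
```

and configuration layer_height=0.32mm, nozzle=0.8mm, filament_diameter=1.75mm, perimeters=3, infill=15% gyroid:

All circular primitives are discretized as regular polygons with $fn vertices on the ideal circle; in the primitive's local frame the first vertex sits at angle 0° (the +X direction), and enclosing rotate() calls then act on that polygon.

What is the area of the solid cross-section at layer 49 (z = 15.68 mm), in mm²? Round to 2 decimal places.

At z = 15.68 mm: the cylinder is absent (z outside [0, 14.5]); the 5×10 cube at (-1.5, 3) contributes its full rectangle (area 50.00 mm²); Merging all regions: only the 5×10 cube at (-1.5, 3) is present, so the union is just that shape — area = 50.00 mm². Overall, the cross-section is a single solid region. Net area = 50.00 mm².

50.00 mm²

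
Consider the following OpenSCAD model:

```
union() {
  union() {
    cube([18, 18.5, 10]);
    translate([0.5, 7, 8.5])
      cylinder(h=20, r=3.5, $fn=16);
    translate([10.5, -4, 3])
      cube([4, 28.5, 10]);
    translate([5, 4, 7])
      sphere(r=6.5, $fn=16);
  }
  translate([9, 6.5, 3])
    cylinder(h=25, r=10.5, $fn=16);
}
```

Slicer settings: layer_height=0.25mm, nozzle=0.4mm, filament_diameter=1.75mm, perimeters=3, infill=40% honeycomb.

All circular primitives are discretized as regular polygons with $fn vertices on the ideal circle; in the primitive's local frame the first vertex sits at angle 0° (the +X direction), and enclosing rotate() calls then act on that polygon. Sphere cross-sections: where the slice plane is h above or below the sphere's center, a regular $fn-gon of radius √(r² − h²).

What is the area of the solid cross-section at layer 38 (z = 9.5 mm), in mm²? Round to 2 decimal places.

At z = 9.5 mm: the 18×18.5 cube contributes its full rectangle (area 333.00 mm²); the r=3.5 cylinder at (0.5, 7) gives a regular 16-gon of circumradius 3.5 (constant along its height) (area = (16/2)·3.500²·sin(360°/16) = 37.50 mm²); the 4×28.5 cube at (10.5, -4) contributes its full rectangle (area 114.00 mm²); the r=6.5 sphere at (5, 4) slices to a regular 16-gon of circumradius 6.000 (√(r²−h²) with h=2.5 from center) (area = (16/2)·6.000²·sin(360°/16) = 110.21 mm²); Merging all regions: the regions partially overlap — summed areas 594.72 mm² minus the doubly-counted overlap 193.06 mm² gives 401.65 mm² — area = 401.65 mm²; the r=10.5 cylinder at (9, 6.5) gives a regular 16-gon of circumradius 10.5 (constant along its height) (area = (16/2)·10.500²·sin(360°/16) = 337.53 mm²); Combining (union): the regions partially overlap — summed areas 739.18 mm² minus the doubly-counted overlap 308.07 mm² gives 431.11 mm² — area = 431.11 mm². Overall, the cross-section is a single solid region. Net area = 431.11 mm².

431.11 mm²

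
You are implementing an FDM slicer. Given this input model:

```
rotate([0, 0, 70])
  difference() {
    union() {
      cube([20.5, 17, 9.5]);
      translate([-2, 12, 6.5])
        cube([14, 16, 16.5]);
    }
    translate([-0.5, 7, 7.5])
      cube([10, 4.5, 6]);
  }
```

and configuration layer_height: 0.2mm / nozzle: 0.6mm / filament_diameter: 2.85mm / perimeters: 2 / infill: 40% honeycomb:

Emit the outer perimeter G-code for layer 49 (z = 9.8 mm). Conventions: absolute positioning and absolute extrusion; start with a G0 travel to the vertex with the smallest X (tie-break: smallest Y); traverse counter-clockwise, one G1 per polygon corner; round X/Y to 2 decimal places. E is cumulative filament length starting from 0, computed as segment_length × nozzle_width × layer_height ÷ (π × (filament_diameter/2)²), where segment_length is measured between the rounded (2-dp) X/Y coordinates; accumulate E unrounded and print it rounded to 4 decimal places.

G0 X-27.00 Y7.70 Z9.80
G1 X-11.96 Y2.22 E0.3011
G1 X-7.17 Y15.38 E0.5645
G1 X-22.21 Y20.85 E0.8656
G1 X-27.00 Y7.70 E1.1288

At z = 9.8 mm: the cube is absent (z outside [0, 9.5]); the cube at (-2, 12) (footprint 14×16) is included at this height; Combining (union): only the 14×16 cube at (-2, 12) is present, so the union is just that shape — 1 connected region; the cube at (-0.5, 7) (footprint 10×4.5) is included at this height; Taking the first minus the rest: starting from the result so far, the 10×4.5 cube at (-0.5, 7) misses the remaining region (no effect) — 1 connected region; (whole slice rotated 70° about Z — lengths, areas and connectivity unchanged). The outline is a single polygon with 4 vertices. Extrusion per mm of travel: 0.6 × 0.2 / (π × 1.425²) = 0.018811. Accumulating E over each segment gives final E = 1.1288.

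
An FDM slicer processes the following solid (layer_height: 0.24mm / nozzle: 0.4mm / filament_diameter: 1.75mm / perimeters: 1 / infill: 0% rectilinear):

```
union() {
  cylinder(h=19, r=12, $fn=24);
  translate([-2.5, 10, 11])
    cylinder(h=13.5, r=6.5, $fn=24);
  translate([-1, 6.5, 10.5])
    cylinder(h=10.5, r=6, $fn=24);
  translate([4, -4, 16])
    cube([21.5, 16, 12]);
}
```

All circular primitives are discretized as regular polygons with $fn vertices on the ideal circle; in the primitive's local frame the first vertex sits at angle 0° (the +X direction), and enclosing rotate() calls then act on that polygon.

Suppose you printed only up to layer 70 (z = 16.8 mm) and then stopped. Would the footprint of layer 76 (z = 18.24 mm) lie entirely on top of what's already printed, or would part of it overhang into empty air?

entirely on top

Compare the two slices. At z = 16.8: the cylinder: section is a regular 24-gon, circumradius r=12 (area = (24/2)·12.000²·sin(360°/24) = 447.24 mm²); the r=6.5 cylinder at (-2.5, 10) contributes a regular 24-gon of circumradius 6.5 (area = (24/2)·6.500²·sin(360°/24) = 131.22 mm²); the r=6 cylinder at (-1, 6.5) gives a regular 24-gon of circumradius 6 (constant along its height) (area = (24/2)·6.000²·sin(360°/24) = 111.81 mm²); the 21.5×16 cube at (4, -4) contributes its full rectangle (area 344.00 mm²); Combining (union): the regions partially overlap — summed areas 1034.27 mm² minus the doubly-counted overlap 286.33 mm² gives 747.94 mm² — area = 747.94 mm². At z = 18.24: the cylinder: section is a regular 24-gon, circumradius r=12 (area = (24/2)·12.000²·sin(360°/24) = 447.24 mm²); the r=6.5 cylinder at (-2.5, 10) gives a regular 24-gon of circumradius 6.5 (constant along its height) (area = (24/2)·6.500²·sin(360°/24) = 131.22 mm²); the r=6 cylinder at (-1, 6.5) gives a regular 24-gon of circumradius 6 (constant along its height) (area = (24/2)·6.000²·sin(360°/24) = 111.81 mm²); the cube at (4, -4) (footprint 21.5×16) is included at this height (area 344.00 mm²); Combining (union): the regions partially overlap — summed areas 1034.27 mm² minus the doubly-counted overlap 286.33 mm² gives 747.94 mm² — area = 747.94 mm². Checking containment: the cross-section at z = 18.24 is a subset of the cross-section at z = 16.8.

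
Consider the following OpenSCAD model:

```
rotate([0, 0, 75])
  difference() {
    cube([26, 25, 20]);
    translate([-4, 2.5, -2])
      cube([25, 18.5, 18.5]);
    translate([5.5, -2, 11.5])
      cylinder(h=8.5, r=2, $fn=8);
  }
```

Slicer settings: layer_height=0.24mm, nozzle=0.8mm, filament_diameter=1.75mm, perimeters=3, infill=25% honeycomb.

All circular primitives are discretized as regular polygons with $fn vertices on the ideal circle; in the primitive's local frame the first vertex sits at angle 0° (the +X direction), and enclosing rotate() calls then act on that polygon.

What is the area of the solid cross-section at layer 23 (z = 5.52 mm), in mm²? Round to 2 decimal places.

261.50 mm²

At z = 5.52 mm: the 26×25 cube contributes its full rectangle (area 650.00 mm²); the 25×18.5 cube at (-4, 2.5) contributes its full rectangle (area 462.50 mm²); the cylinder at (5.5, -2) does not reach this height (z outside [11.5, 20]); After the difference (first − rest): starting from the 26×25 cube (650.00 mm²), the 25×18.5 cube at (-4, 2.5) partially overlaps it — only the 388.50 mm² overlap (of its 462.50 mm²) is removed, clipping the outline — area = 261.50 mm²; (rotated 75° about Z; rotation is an isometry so areas/perimeters/island counts are preserved). Overall, the cross-section is a single solid region. Net area = 261.50 mm².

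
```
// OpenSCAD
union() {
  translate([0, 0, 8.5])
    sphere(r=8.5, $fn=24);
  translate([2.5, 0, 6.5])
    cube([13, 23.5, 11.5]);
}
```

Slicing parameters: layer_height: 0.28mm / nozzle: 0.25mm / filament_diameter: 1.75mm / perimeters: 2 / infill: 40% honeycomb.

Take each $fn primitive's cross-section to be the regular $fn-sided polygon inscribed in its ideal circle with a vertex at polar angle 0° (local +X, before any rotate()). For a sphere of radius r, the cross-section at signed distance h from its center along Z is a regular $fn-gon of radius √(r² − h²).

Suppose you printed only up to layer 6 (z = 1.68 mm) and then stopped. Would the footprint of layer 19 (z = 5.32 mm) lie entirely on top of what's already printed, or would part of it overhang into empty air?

part overhangs

Compare the two slices. At z = 1.68: the r=8.5 sphere slices to a regular 24-gon of circumradius 5.073 (√(r²−h²) with h=6.82 from center) (area = (24/2)·5.073²·sin(360°/24) = 79.94 mm²); the cube at (2.5, 0) is not intersected at this z (z outside [6.5, 18]); Merging all regions: only the r=8.5 sphere is present, so the union is just that shape — area = 79.94 mm². At z = 5.32: the r=8.5 sphere contributes a regular 24-gon of circumradius √(8.5²−3.18²) = 7.883 (area = (24/2)·7.883²·sin(360°/24) = 192.99 mm²); the cube at (2.5, 0) is absent (z outside [6.5, 18]); Taking the union: only the r=8.5 sphere is present, so the union is just that shape — area = 192.99 mm². Checking containment: at z = 5.32 the cross-section extends beyond the z = 1.68 cross-section by about 113.05 mm².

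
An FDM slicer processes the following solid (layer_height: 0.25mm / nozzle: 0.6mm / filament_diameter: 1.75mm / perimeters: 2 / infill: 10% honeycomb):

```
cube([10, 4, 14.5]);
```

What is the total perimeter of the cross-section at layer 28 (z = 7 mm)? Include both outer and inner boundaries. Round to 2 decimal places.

28.00 mm

At z = 7 mm: the 10×4 cube contributes its full rectangle (perimeter 28.00 mm). Overall, the cross-section is a single solid region. Total boundary length (outer) = 28.00 mm.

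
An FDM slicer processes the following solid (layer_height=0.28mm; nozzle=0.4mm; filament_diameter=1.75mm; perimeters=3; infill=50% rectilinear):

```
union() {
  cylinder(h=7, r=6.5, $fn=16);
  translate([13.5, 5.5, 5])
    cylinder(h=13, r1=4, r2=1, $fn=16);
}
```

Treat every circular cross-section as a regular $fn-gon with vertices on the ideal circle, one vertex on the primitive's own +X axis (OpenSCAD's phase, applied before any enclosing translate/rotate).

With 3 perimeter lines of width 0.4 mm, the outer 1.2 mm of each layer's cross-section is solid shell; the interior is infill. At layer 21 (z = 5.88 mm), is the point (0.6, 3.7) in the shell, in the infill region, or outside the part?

infill

At z = 5.88 mm: the cylinder: section is a regular 16-gon, circumradius r=6.5; the cone at (13.5, 5.5): at t=0.068 of its height the radius interpolates to r₁+(r₂−r₁)t = 3.797, giving a regular 16-gon of that circumradius; Combining (union): the 2 present regions are separate (no shared area or edge), so areas and boundary lengths simply add and each stays a separate island — 2 connected regions. Overall, the cross-section has 2 separate islands. The nearest boundary edge runs (0.00, 6.50)→(2.49, 6.01); distance from the point to it = 2.63 mm. (Shell/infill is judged within the island containing the point — the largest one.) The point is inside the cross-section and 2.63 mm from the nearest boundary — more than the 1.2 mm shell width (3 × 0.4), so it's in the infill interior.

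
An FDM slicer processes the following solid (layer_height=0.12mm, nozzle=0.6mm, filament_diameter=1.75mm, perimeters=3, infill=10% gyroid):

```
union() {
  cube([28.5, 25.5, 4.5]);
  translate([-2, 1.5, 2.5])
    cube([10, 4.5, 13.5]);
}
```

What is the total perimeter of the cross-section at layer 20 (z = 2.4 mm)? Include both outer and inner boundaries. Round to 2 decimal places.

108.00 mm

At z = 2.4 mm: the cube (footprint 28.5×25.5) is included at this height (perimeter 108.00 mm); the cube at (-2, 1.5) does not reach this height (z outside [2.5, 16]); Combining (union): only the 28.5×25.5 cube is present, so the union is just that shape — boundary = 108.00 mm. Overall, the cross-section is a single solid region. Total boundary length (outer) = 108.00 mm.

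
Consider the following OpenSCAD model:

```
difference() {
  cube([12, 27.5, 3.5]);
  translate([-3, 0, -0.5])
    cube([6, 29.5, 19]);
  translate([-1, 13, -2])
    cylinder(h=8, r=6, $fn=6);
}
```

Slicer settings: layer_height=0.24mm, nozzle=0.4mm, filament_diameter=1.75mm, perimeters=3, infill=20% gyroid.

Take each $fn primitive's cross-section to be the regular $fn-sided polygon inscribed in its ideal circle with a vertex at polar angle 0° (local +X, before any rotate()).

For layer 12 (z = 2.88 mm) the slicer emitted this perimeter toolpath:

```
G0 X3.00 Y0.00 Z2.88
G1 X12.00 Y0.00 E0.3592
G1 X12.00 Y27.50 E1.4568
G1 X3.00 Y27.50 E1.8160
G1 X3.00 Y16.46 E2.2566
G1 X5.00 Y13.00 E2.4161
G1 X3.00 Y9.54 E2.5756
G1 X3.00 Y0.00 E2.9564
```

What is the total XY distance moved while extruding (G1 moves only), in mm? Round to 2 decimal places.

Sum the Euclidean lengths of each G1 segment: total = 74.07 mm.

74.07 mm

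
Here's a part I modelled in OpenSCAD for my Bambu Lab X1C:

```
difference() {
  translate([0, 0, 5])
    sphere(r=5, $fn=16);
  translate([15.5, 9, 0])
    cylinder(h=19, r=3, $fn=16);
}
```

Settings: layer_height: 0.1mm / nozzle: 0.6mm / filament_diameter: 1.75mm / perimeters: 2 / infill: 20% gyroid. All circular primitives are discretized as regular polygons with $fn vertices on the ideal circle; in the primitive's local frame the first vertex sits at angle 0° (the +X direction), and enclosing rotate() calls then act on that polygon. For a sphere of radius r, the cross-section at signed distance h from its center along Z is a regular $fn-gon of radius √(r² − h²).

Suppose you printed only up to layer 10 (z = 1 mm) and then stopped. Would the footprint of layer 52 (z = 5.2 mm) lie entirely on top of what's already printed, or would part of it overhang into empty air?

part overhangs

Compare the two slices. At z = 1: the sphere: section is a regular 16-gon, circumradius = √(r²−h²) = √(5²−4²) = 3.000 (area = (16/2)·3.000²·sin(360°/16) = 27.55 mm²); the r=3 cylinder at (15.5, 9) gives a regular 16-gon of circumradius 3 (constant along its height) (area = (16/2)·3.000²·sin(360°/16) = 27.55 mm²); Subtracting the remaining from the first: starting from the r=5 sphere (27.55 mm²), the r=3 cylinder at (15.5, 9) misses the remaining region (no effect) — area = 27.55 mm². At z = 5.2: the sphere: section is a regular 16-gon, circumradius = √(r²−h²) = √(5²−0.2²) = 4.996 (area = (16/2)·4.996²·sin(360°/16) = 76.41 mm²); the r=3 cylinder at (15.5, 9) contributes a regular 16-gon of circumradius 3 (area = (16/2)·3.000²·sin(360°/16) = 27.55 mm²); Taking the first minus the rest: starting from the r=5 sphere (76.41 mm²), the r=3 cylinder at (15.5, 9) misses the remaining region (no effect) — area = 76.41 mm². Checking containment: at z = 5.2 the cross-section extends beyond the z = 1 cross-section by about 48.86 mm².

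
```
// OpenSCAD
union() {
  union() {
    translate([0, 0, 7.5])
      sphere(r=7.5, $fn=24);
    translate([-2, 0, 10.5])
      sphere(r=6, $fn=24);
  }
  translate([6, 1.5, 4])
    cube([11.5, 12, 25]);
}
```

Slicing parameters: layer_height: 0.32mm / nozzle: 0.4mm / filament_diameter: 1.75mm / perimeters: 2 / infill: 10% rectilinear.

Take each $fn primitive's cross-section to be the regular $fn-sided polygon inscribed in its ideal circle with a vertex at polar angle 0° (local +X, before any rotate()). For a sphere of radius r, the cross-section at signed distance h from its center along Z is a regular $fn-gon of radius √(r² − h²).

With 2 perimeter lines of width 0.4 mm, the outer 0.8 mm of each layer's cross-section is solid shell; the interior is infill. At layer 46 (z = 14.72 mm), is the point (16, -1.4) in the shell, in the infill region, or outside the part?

outside

At z = 14.72 mm: the r=7.5 sphere slices to a regular 24-gon of circumradius 2.030 (√(r²−h²) with h=7.22 from center); the r=6 sphere at (-2, 0) contributes a regular 24-gon of circumradius √(6²−4.22²) = 4.265; Taking the union: the r=7.5 sphere lies entirely inside the r=6 sphere at (-2, 0), so the union is just the r=6 sphere at (-2, 0) — 1 connected region; the 11.5×12 cube at (6, 1.5) contributes its full rectangle; Taking the union: the 2 present regions are separate (no shared area or edge), so areas and boundary lengths simply add and each stays a separate island — 2 connected regions. Overall, the cross-section has 2 separate islands. The nearest boundary edge runs (17.50, 1.50)→(6.00, 1.50); distance from the point to it = 2.90 mm. The point is not inside any of the regions above, so it lies outside the cross-section (2.90 mm from the nearest boundary).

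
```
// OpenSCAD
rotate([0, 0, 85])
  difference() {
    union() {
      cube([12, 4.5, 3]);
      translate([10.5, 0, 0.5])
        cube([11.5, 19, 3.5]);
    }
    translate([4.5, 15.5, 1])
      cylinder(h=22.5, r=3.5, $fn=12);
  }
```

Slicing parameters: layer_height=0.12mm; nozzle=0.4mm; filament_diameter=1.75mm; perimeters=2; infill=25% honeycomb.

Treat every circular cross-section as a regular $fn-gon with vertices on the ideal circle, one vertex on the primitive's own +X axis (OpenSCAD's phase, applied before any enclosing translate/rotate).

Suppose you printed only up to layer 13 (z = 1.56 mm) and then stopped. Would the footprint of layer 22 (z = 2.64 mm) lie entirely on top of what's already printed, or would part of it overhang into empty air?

Compare the two slices. At z = 1.56: the cube is present — its section is the full 12×4.5 rectangle (area 54.00 mm²); the cube at (10.5, 0) (footprint 11.5×19) is included at this height (area 218.50 mm²); Taking the union: the regions partially overlap — summed areas 272.50 mm² minus the doubly-counted overlap 6.75 mm² gives 265.75 mm² — area = 265.75 mm²; the cylinder at (4.5, 15.5): section is a regular 12-gon, circumradius r=3.5 (area = (12/2)·3.500²·sin(360°/12) = 36.75 mm²); Subtracting the remaining from the first: starting from the result so far (265.75 mm²), the r=3.5 cylinder at (4.5, 15.5) misses the remaining region (no effect) — area = 265.75 mm²; (whole slice rotated 85° about Z — lengths, areas and connectivity unchanged). At z = 2.64: the cube is present — its section is the full 12×4.5 rectangle (area 54.00 mm²); the 11.5×19 cube at (10.5, 0) contributes its full rectangle (area 218.50 mm²); Combining (union): the regions partially overlap — summed areas 272.50 mm² minus the doubly-counted overlap 6.75 mm² gives 265.75 mm² — area = 265.75 mm²; the cylinder at (4.5, 15.5): section is a regular 12-gon, circumradius r=3.5 (area = (12/2)·3.500²·sin(360°/12) = 36.75 mm²); After the difference (first − rest): starting from that combined region (265.75 mm²), the r=3.5 cylinder at (4.5, 15.5) misses the remaining region (no effect) — area = 265.75 mm²; (whole slice rotated 85° about Z — lengths, areas and connectivity unchanged). Checking containment: the cross-section at z = 2.64 is a subset of the cross-section at z = 1.56.

entirely on top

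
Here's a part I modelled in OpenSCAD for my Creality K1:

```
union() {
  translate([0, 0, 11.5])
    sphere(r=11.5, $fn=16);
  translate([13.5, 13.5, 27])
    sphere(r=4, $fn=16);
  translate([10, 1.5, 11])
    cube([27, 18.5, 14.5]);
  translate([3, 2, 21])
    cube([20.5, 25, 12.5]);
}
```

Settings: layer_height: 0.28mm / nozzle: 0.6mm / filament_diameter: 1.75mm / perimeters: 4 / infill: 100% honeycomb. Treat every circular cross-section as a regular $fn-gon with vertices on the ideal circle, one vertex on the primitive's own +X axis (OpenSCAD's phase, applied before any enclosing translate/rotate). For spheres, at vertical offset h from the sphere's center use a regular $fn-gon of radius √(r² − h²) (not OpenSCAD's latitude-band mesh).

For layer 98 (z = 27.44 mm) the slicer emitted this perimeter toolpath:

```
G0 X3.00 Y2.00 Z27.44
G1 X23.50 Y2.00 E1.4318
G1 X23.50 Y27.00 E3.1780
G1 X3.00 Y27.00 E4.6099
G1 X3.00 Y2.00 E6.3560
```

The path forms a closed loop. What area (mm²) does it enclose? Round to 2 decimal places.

Apply the shoelace formula to the sequence of (X, Y) vertices; enclosed area = 512.50 mm².

512.50 mm²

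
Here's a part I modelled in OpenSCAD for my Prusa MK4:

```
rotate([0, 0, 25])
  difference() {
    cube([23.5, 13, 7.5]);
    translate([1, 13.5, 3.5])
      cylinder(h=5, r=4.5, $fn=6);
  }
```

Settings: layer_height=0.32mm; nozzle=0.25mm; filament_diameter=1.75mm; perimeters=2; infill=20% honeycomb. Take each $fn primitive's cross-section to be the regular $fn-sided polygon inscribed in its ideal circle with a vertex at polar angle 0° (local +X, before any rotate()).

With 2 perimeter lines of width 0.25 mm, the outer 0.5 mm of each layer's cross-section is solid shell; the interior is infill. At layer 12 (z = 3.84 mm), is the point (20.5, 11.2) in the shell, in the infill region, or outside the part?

At z = 3.84 mm: the cube is present — its section is the full 23.5×13 rectangle; the r=4.5 cylinder at (1, 13.5) gives a regular 6-gon of circumradius 4.5 (constant along its height); After the difference (first − rest): starting from the 23.5×13 cube, the r=4.5 cylinder at (1, 13.5) partially overlaps it — only the 14.37 mm² overlap (of its 52.61 mm²) is removed, clipping the outline — 1 connected region; (whole slice rotated 25° about Z — lengths, areas and connectivity unchanged). Overall, the cross-section is a single solid region. Undo the 25° rotation: the query point maps to (23.313, 1.487) in the un-rotated model frame. The nearest boundary edge runs (23.50, 13.00)→(23.50, 0.00); distance from the point to it = 0.19 mm. The point is inside the cross-section, 0.19 mm from the nearest boundary — within the 0.5 mm shell band (2 × 0.25).

shell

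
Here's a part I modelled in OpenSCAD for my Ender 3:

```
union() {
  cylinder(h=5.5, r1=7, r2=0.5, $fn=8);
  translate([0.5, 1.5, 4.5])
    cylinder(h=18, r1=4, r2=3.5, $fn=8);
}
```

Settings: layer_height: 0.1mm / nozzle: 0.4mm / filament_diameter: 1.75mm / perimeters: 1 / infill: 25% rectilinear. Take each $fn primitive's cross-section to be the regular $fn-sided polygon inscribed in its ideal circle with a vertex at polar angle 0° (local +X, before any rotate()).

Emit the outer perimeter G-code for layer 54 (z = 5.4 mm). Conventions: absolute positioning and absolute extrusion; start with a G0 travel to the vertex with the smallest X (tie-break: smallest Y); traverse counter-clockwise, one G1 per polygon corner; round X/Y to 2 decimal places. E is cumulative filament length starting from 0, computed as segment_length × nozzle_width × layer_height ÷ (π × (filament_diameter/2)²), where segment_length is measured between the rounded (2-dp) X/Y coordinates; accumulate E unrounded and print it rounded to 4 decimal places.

G0 X-3.48 Y1.50 Z5.40
G1 X-2.31 Y-1.31 E0.0506
G1 X0.50 Y-2.48 E0.1012
G1 X3.31 Y-1.31 E0.1519
G1 X4.47 Y1.50 E0.2024
G1 X3.31 Y4.31 E0.2530
G1 X0.50 Y5.47 E0.3035
G1 X-2.31 Y4.31 E0.3541
G1 X-3.48 Y1.50 E0.4047

At z = 5.4 mm: the cone (r1=7→r2=0.5) has section circumradius 0.618 here — a regular 8-gon; the cone at (0.5, 1.5): at t=0.050 of its height the radius interpolates to r₁+(r₂−r₁)t = 3.975, giving a regular 8-gon of that circumradius; Taking the union: the cone lies entirely inside the cone at (0.5, 1.5), so the union is just the cone at (0.5, 1.5) — 1 connected region. The outline is a single polygon with 8 vertices. Extrusion per mm of travel: 0.4 × 0.1 / (π × 0.875²) = 0.016630. Accumulating E over each segment gives final E = 0.4047.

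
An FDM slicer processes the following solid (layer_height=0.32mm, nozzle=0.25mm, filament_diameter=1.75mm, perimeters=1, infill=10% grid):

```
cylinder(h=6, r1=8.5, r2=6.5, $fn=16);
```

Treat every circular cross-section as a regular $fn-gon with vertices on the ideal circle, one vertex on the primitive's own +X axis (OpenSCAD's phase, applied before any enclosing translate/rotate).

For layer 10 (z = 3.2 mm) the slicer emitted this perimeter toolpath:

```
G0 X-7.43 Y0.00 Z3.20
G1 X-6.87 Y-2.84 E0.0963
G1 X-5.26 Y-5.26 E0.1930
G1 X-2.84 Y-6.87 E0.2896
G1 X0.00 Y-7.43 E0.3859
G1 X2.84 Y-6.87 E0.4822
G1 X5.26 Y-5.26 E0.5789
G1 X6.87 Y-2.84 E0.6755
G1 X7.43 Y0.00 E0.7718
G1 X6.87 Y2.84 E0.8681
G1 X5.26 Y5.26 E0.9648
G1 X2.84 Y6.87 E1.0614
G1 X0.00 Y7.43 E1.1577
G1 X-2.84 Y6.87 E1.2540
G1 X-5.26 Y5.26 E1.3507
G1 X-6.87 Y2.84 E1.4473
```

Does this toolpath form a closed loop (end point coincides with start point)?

no

Start point (G0): (-7.43, 0.00). End point (last G1): the path does not return to the start — open.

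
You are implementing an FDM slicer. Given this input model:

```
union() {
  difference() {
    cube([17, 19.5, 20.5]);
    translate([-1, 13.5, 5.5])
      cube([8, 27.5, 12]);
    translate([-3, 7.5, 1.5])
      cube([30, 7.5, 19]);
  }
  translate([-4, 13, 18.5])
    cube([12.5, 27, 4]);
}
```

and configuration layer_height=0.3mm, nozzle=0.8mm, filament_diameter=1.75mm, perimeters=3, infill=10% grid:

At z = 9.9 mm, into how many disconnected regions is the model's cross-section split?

At z = 9.9 mm: the 17×19.5 cube contributes its full rectangle; the 8×27.5 cube at (-1, 13.5) contributes its full rectangle; the cube at (-3, 7.5) (footprint 30×7.5) is included at this height; Subtracting the remaining from the first: starting from the 17×19.5 cube, the 8×27.5 cube at (-1, 13.5) partially overlaps it — only the 42.00 mm² overlap (of its 220.00 mm²) is removed, clipping the outline; the 30×7.5 cube at (-3, 7.5) partially overlaps it — only the 117.00 mm² overlap (of its 225.00 mm²) is removed, clipping the outline — 2 connected regions; the cube at (-4, 13) is absent (z outside [18.5, 22.5]); Combining (union): only that combined region is present, so the union is just that shape — 2 connected regions. The result has 2 disconnected regions.

2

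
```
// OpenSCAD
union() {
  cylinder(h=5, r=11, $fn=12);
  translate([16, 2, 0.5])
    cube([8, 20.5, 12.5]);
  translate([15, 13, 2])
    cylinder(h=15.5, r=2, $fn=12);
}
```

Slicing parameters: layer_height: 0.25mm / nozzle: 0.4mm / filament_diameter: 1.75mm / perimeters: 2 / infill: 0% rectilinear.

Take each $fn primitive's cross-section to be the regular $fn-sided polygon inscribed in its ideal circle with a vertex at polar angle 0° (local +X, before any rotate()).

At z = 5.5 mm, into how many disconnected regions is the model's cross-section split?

1

At z = 5.5 mm: the cylinder does not reach this height (z outside [0, 5]); the cube at (16, 2) (footprint 8×20.5) is included at this height; the cylinder at (15, 13): section is a regular 12-gon, circumradius r=2; Taking the union: the regions partially overlap (shared area 2.27 mm²), so overlapping operands fuse into one piece — 1 connected region. The result has 1 disconnected region.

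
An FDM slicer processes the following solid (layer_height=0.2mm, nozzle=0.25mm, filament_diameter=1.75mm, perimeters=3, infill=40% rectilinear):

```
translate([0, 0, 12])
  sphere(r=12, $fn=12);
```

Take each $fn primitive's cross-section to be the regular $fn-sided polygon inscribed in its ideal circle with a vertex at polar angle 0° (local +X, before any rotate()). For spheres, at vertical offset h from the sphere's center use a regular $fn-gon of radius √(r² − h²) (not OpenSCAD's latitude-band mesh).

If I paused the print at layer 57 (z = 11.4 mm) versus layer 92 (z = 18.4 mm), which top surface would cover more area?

layer 57 (z = 11.4 mm)

Layer 57 (z = 11.4): the r=12 sphere contributes a regular 12-gon of circumradius √(12²−0.6²) = 11.985 (area = (12/2)·11.985²·sin(360°/12) = 430.92 mm²). So its area = 430.92 mm². Layer 92 (z = 18.4): the r=12 sphere slices to a regular 12-gon of circumradius 10.151 (√(r²−h²) with h=6.4 from center) (area = (12/2)·10.151²·sin(360°/12) = 309.12 mm²). So its area = 309.12 mm². Layer 57 is larger (430.92 vs 309.12 mm²).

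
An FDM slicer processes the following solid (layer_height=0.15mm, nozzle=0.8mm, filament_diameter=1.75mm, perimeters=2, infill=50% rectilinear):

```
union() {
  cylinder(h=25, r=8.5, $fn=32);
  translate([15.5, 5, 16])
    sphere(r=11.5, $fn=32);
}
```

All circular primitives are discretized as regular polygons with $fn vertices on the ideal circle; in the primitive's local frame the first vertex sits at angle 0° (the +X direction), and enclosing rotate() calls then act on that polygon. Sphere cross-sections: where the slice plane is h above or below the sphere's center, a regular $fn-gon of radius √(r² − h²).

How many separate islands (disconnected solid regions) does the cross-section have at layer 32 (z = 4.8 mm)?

At z = 4.8 mm: the cylinder: section is a regular 32-gon, circumradius r=8.5; the r=11.5 sphere at (15.5, 5) contributes a regular 32-gon of circumradius √(11.5²−11.2²) = 2.610; Merging all regions: the 2 present regions are separate (no shared area or edge), so areas and boundary lengths simply add and each stays a separate island — 2 connected regions. Overall, the cross-section has 2 separate islands. Island count = 2.

2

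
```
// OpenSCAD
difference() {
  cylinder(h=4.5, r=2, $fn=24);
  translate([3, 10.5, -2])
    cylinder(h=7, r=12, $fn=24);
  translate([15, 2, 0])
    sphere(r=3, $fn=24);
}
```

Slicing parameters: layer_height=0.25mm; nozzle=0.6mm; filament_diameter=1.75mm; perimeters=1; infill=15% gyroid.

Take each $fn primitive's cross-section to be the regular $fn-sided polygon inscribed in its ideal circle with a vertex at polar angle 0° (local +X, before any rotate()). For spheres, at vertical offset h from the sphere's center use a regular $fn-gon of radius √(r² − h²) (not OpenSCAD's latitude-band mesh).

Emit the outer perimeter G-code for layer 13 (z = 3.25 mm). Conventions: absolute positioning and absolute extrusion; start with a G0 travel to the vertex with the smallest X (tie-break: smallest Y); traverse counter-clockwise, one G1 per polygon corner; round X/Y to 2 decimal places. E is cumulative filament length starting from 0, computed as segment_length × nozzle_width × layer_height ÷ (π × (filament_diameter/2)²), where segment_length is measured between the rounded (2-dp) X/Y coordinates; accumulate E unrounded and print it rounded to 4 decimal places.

G0 X-1.96 Y-0.32 Z3.25
G1 X-1.93 Y-0.52 E0.0126
G1 X-1.73 Y-1.00 E0.0450
G1 X-1.41 Y-1.41 E0.0775
G1 X-1.00 Y-1.73 E0.1099
G1 X-0.52 Y-1.93 E0.1423
G1 X0.00 Y-2.00 E0.1751
G1 X0.52 Y-1.93 E0.2078
G1 X1.00 Y-1.73 E0.2402
G1 X1.41 Y-1.41 E0.2726
G1 X1.50 Y-1.30 E0.2815
G1 X-0.11 Y-1.09 E0.3828
G1 X-1.96 Y-0.32 E0.5077

At z = 3.25 mm: the r=2 cylinder gives a regular 24-gon of circumradius 2 (constant along its height); the r=12 cylinder at (3, 10.5) gives a regular 24-gon of circumradius 12 (constant along its height); the sphere at (15, 2) is absent (|z−center|=3.250 > r=3); After the difference (first − rest): starting from the r=2 cylinder, the r=12 cylinder at (3, 10.5) partially overlaps it — only the 9.89 mm² overlap (of its 447.24 mm²) is removed, clipping the outline — 1 connected region. The outline is a single polygon with 12 vertices. Extrusion per mm of travel: 0.6 × 0.25 / (π × 0.875²) = 0.062363. Accumulating E over each segment gives final E = 0.5077.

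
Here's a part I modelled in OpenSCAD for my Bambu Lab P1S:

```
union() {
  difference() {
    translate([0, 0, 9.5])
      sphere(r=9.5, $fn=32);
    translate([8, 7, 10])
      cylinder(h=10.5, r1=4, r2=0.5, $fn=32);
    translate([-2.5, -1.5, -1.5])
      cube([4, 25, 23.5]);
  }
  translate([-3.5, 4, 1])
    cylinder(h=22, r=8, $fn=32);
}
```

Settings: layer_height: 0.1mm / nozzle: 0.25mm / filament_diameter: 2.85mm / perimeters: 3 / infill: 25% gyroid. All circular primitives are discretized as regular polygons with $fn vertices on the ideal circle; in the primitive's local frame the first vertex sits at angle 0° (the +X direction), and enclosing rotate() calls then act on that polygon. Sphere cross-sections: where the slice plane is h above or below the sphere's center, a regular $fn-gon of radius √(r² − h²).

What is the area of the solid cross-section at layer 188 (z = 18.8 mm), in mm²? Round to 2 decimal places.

199.77 mm²

At z = 18.8 mm: the r=9.5 sphere contributes a regular 32-gon of circumradius √(9.5²−9.3²) = 1.939 (area = (32/2)·1.939²·sin(360°/32) = 11.74 mm²); the cone at (8, 7) (r1=4→r2=0.5) has section circumradius 1.067 here — a regular 32-gon (area = (32/2)·1.067²·sin(360°/32) = 3.55 mm²); the cube at (-2.5, -1.5) is present — its section is the full 4×25 rectangle (area 100.00 mm²); After the difference (first − rest): starting from the r=9.5 sphere (11.74 mm²), the cone at (8, 7) misses the remaining region (no effect); the 4×25 cube at (-2.5, -1.5) partially overlaps it — only the 10.29 mm² overlap (of its 100.00 mm²) is removed, clipping the outline — area = 1.44 mm²; the cylinder at (-3.5, 4): section is a regular 32-gon, circumradius r=8 (area = (32/2)·8.000²·sin(360°/32) = 199.77 mm²); Taking the union: that combined region lies entirely inside the r=8 cylinder at (-3.5, 4), so the union is just the r=8 cylinder at (-3.5, 4) — area = 199.77 mm². Overall, the cross-section is a single solid region. Net area = 199.77 mm².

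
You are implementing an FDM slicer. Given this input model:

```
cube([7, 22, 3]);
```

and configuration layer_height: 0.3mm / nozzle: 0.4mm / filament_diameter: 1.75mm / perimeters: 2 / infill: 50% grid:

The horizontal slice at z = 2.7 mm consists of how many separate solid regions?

1

At z = 2.7 mm: the cube (footprint 7×22) is included at this height. The result has 1 disconnected region.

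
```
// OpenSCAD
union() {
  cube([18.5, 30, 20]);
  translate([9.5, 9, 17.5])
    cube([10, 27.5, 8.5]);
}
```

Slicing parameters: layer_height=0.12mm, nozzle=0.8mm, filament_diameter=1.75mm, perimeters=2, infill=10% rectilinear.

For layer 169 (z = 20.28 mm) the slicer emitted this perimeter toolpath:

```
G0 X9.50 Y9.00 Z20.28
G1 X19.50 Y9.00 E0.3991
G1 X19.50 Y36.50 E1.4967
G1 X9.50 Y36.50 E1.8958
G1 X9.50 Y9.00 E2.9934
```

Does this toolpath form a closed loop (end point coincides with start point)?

Start point (G0): (9.50, 9.00). End point (last G1): the path returns to the start — closed.

yes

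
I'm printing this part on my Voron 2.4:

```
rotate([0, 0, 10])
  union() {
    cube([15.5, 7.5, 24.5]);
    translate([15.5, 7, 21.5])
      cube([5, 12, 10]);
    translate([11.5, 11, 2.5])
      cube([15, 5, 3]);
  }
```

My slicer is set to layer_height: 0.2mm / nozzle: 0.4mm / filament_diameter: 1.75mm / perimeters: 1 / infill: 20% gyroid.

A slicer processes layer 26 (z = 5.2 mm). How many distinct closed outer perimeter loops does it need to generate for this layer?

2

At z = 5.2 mm: the cube (footprint 15.5×7.5) is included at this height; the cube at (15.5, 7) does not reach this height (z outside [21.5, 31.5]); the cube at (11.5, 11) (footprint 15×5) is included at this height; Merging all regions: the 2 present regions are separate (no shared area or edge), so areas and boundary lengths simply add and each stays a separate island — 2 connected regions; (whole slice rotated 10° about Z — lengths, areas and connectivity unchanged). The result has 2 disconnected regions.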